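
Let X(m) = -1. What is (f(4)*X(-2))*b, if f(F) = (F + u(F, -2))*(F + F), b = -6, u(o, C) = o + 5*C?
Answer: -96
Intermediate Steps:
f(F) = 2*F*(-10 + 2*F) (f(F) = (F + (F + 5*(-2)))*(F + F) = (F + (F - 10))*(2*F) = (F + (-10 + F))*(2*F) = (-10 + 2*F)*(2*F) = 2*F*(-10 + 2*F))
(f(4)*X(-2))*b = ((4*4*(-5 + 4))*(-1))*(-6) = ((4*4*(-1))*(-1))*(-6) = -16*(-1)*(-6) = 16*(-6) = -96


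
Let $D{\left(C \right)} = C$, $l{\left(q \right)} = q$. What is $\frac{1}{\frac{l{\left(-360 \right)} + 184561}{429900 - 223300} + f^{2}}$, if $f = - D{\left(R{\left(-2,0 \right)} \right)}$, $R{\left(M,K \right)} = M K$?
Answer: $\frac{206600}{184201} \approx 1.1216$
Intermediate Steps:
$R{\left(M,K \right)} = K M$
$f = 0$ ($f = - 0 \left(-2\right) = \left(-1\right) 0 = 0$)
$\frac{1}{\frac{l{\left(-360 \right)} + 184561}{429900 - 223300} + f^{2}} = \frac{1}{\frac{-360 + 184561}{429900 - 223300} + 0^{2}} = \frac{1}{\frac{184201}{206600} + 0} = \frac{1}{\frac{184201}{206600}} = \frac{206600}{184201}$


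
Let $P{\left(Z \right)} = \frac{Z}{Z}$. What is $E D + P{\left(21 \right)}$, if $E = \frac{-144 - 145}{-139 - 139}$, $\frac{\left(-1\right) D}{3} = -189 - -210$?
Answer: $- \frac{17929}{278} \approx -64.493$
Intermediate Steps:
$P{\left(Z \right)} = 1$
$D = -63$ ($D = - 3 \left(-189 - -210\right) = - 3 \left(-189 + 210\right) = \left(-3\right) 21 = -63$)
$E = \frac{289}{278}$ ($E = - \frac{289}{-278} = \left(-289\right) \left(- \frac{1}{278}\right) = \frac{289}{278} \approx 1.0396$)
$E D + P{\left(21 \right)} = \frac{289}{278} \left(-63\right) + 1 = - \frac{18207}{278} + 1 = - \frac{17929}{278}$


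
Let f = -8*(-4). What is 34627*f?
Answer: 1108064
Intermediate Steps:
f = 32 (f = -1*(-32) = 32)
34627*f = 34627*32 = 1108064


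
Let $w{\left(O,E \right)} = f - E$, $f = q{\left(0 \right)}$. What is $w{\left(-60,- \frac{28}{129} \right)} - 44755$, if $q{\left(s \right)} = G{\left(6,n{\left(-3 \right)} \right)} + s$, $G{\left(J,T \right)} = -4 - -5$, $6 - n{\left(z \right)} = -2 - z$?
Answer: $- \frac{5773238}{129} \approx -44754.0$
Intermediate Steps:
$n{\left(z \right)} = 8 + z$ ($n{\left(z \right)} = 6 - \left(-2 - z\right) = 6 + \left(2 + z\right) = 8 + z$)
$G{\left(J,T \right)} = 1$ ($G{\left(J,T \right)} = -4 + 5 = 1$)
$q{\left(s \right)} = 1 + s$
$f = 1$ ($f = 1 + 0 = 1$)
$w{\left(O,E \right)} = 1 - E$
$w{\left(-60,- \frac{28}{129} \right)} - 44755 = \left(1 - - \frac{28}{129}\right) - 44755 = \left(1 + \frac{28}{129}\right) - 44755 = \frac{157}{129} - 44755 = - \frac{5773238}{129}$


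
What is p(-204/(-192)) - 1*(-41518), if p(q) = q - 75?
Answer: 663105/16 ≈ 41444.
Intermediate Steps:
p(q) = -75 + q
p(-204/(-192)) - 1*(-41518) = (-75 - 204/(-192)) - 1*(-41518) = (-75 - 204*(-1/192)) + 41518 = (-75 + 17/16) + 41518 = -1183/16 + 41518 = 663105/16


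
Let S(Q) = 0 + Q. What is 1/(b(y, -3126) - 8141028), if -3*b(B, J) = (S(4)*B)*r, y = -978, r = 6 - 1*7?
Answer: -1/8142332 ≈ -1.2281e-7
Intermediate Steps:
S(Q) = Q
r = -1 (r = 6 - 7 = -1)
b(B, J) = 4*B/3 (b(B, J) = -4*B*(-1)/3 = -(-4)*B/3 = 4*B/3)
1/(b(y, -3126) - 8141028) = 1/((4/3)*(-978) - 8141028) = 1/(-1304 - 8141028) = 1/(-8142332) = -1/8142332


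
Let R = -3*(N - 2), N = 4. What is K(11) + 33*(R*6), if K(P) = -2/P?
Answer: -13070/11 ≈ -1188.2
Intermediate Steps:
R = -6 (R = -3*(4 - 2) = -3*2 = -6)
K(11) + 33*(R*6) = -2/11 + 33*(-6*6) = -2*1/11 + 33*(-36) = -2/11 - 1188 = -13070/11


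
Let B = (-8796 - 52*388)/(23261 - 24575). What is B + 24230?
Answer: 15933596/657 ≈ 24252.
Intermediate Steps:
B = 14486/657 (B = (-8796 - 20176)/(-1314) = -28972*(-1/1314) = 14486/657 ≈ 22.049)
B + 24230 = 14486/657 + 24230 = 15933596/657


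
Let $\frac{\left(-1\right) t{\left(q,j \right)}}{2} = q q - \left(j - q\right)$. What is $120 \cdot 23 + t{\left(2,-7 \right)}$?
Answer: $2734$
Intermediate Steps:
$t{\left(q,j \right)} = - 2 q - 2 q^{2} + 2 j$ ($t{\left(q,j \right)} = - 2 \left(q q - \left(j - q\right)\right) = - 2 \left(q^{2} - \left(j - q\right)\right) = - 2 \left(q + q^{2} - j\right) = - 2 q - 2 q^{2} + 2 j$)
$120 \cdot 23 + t{\left(2,-7 \right)} = 120 \cdot 23 - \left(18 + 8\right) = 2760 - 26 = 2734$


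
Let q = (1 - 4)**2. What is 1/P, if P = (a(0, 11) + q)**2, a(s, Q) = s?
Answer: 1/81 ≈ 0.012346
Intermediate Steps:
q = 9 (q = (-3)**2 = 9)
P = 81 (P = (0 + 9)**2 = 9**2 = 81)
1/P = 1/81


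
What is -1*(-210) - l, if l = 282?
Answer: -72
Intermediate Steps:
-1*(-210) - l = -1*(-210) - 1*282 = 210 - 282 = -72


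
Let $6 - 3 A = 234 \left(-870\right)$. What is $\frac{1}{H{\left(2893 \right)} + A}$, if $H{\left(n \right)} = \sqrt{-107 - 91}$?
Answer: $\frac{33931}{2302625621} - \frac{3 i \sqrt{22}}{4605251242} \approx 1.4736 \cdot 10^{-5} - 3.0555 \cdot 10^{-9} i$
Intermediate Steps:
$A = 67862$ ($A = 2 - \frac{234 \left(-870\right)}{3} = 2 - -67860 = 2 + 67860 = 67862$)
$H{\left(n \right)} = 3 i \sqrt{22}$ ($H{\left(n \right)} = \sqrt{-198} = 3 i \sqrt{22}$)
$\frac{1}{H{\left(2893 \right)} + A} = \frac{1}{3 i \sqrt{22} + 67862} = \frac{1}{67862 + 3 i \sqrt{22}}$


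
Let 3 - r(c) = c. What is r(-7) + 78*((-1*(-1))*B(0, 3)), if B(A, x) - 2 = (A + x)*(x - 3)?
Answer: 166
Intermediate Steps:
r(c) = 3 - c
B(A, x) = 2 + (-3 + x)*(A + x) (B(A, x) = 2 + (A + x)*(x - 3) = 2 + (A + x)*(-3 + x) = 2 + (-3 + x)*(A + x))
r(-7) + 78*((-1*(-1))*B(0, 3)) = (3 - 1*(-7)) + 78*((-1*(-1))*(2 + 3² - 3*0 - 3*3 + 0*3)) = (3 + 7) + 78*(1*(2 + 9 + 0 - 9 + 0)) = 10 + 78*(1*2) = 10 + 78*2 = 10 + 156 = 166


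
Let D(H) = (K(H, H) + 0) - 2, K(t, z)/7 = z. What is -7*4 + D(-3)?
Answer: -51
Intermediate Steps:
K(t, z) = 7*z
D(H) = -2 + 7*H (D(H) = (7*H + 0) - 2 = 7*H - 2 = -2 + 7*H)
-7*4 + D(-3) = -7*4 + (-2 + 7*(-3)) = -28 + (-2 - 21) = -28 - 23 = -51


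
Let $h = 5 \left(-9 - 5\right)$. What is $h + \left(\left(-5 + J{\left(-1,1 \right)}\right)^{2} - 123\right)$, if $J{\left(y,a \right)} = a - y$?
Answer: $-184$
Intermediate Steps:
$h = -70$ ($h = 5 \left(-14\right) = -70$)
$h + \left(\left(-5 + J{\left(-1,1 \right)}\right)^{2} - 123\right) = -70 + \left(\left(-5 + \left(1 - -1\right)\right)^{2} - 123\right) = -70 - \left(123 - \left(-5 + \left(1 + 1\right)\right)^{2}\right) = -70 - \left(123 - \left(-5 + 2\right)^{2}\right) = -70 - \left(123 - \left(-3\right)^{2}\right) = -70 + \left(9 - 123\right) = -70 - 114 = -184$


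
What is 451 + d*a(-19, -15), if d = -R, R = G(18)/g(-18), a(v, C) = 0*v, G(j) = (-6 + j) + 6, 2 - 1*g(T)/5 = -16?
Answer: 451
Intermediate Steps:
g(T) = 90 (g(T) = 10 - 5*(-16) = 10 + 80 = 90)
G(j) = j
a(v, C) = 0
R = ⅕ (R = 18/90 = 18*(1/90) = ⅕ ≈ 0.20000)
d = -⅕ (d = -1*⅕ = -⅕ ≈ -0.20000)
451 + d*a(-19, -15) = 451 - ⅕*0 = 451 + 0 = 451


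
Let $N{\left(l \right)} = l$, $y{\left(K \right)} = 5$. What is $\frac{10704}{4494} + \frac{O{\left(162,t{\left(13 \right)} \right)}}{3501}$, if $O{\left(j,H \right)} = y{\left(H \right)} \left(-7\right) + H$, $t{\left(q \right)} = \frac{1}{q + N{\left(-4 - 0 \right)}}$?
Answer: $\frac{55976870}{23600241} \approx 2.3719$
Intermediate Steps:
$t{\left(q \right)} = \frac{1}{-4 + q}$ ($t{\left(q \right)} = \frac{1}{q - 4} = \frac{1}{-4 + q}$)
$O{\left(j,H \right)} = -35 + H$ ($O{\left(j,H \right)} = 5 \left(-7\right) + H = -35 + H$)
$\frac{10704}{4494} + \frac{O{\left(162,t{\left(13 \right)} \right)}}{3501} = \frac{10704}{4494} + \frac{-35 + \frac{1}{-4 + 13}}{3501} = 10704 \cdot \frac{1}{4494} + \left(-35 + \frac{1}{9}\right) \frac{1}{3501} = \frac{1784}{749} + \left(-35 + \frac{1}{9}\right) \frac{1}{3501} = \frac{1784}{749} - \frac{314}{31509} = \frac{55976870}{23600241}$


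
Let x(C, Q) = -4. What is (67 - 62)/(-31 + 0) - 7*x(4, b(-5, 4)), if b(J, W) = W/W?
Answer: 863/31 ≈ 27.839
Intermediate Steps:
b(J, W) = 1
(67 - 62)/(-31 + 0) - 7*x(4, b(-5, 4)) = (67 - 62)/(-31 + 0) - 7*(-4) = 5/(-31) + 28 = 5*(-1/31) + 28 = -5/31 + 28 = 863/31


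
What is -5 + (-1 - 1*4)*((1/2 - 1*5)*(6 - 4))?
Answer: 40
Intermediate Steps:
-5 + (-1 - 1*4)*((1/2 - 1*5)*(6 - 4)) = -5 + (-1 - 4)*((1/2 - 5)*2) = -5 - (-45)*2/2 = -5 - 5*(-9) = -5 + 45 = 40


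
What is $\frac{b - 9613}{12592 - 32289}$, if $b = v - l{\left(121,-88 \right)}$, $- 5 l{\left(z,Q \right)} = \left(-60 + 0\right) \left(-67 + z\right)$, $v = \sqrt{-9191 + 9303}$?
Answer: $\frac{10261}{19697} - \frac{4 \sqrt{7}}{19697} \approx 0.5204$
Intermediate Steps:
$v = 4 \sqrt{7}$ ($v = \sqrt{112} = 4 \sqrt{7} \approx 10.583$)
$l{\left(z,Q \right)} = -804 + 12 z$ ($l{\left(z,Q \right)} = - \frac{\left(-60 + 0\right) \left(-67 + z\right)}{5} = - \frac{\left(-60\right) \left(-67 + z\right)}{5} = - \frac{4020 - 60 z}{5} = -804 + 12 z$)
$b = -648 + 4 \sqrt{7}$ ($b = 4 \sqrt{7} - \left(-804 + 12 \cdot 121\right) = 4 \sqrt{7} - \left(-804 + 1452\right) = 4 \sqrt{7} - 648 = -648 + 4 \sqrt{7} \approx -637.42$)
$\frac{b - 9613}{12592 - 32289} = \frac{\left(-648 + 4 \sqrt{7}\right) - 9613}{12592 - 32289} = \frac{-10261 + 4 \sqrt{7}}{-19697} = \left(-10261 + 4 \sqrt{7}\right) \left(- \frac{1}{19697}\right) = \frac{10261}{19697} - \frac{4 \sqrt{7}}{19697}$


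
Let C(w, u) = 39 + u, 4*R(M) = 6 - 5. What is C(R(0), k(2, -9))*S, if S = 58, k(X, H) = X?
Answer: 2378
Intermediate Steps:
R(M) = ¼ (R(M) = (6 - 5)/4 = (¼)*1 = ¼)
C(R(0), k(2, -9))*S = (39 + 2)*58 = 41*58 = 2378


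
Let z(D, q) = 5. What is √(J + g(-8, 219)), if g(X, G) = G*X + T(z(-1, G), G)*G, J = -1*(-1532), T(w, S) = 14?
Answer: √2846 ≈ 53.348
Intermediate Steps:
J = 1532
g(X, G) = 14*G + G*X (g(X, G) = G*X + 14*G = 14*G + G*X)
√(J + g(-8, 219)) = √(1532 + 219*(14 - 8)) = √(1532 + 219*6) = √(1532 + 1314) = √2846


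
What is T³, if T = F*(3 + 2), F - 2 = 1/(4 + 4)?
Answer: 614125/512 ≈ 1199.5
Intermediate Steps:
F = 17/8 (F = 2 + 1/(4 + 4) = 2 + 1/8 = 2 + ⅛ = 17/8 ≈ 2.1250)
T = 85/8 (T = 17*(3 + 2)/8 = (17/8)*5 = 85/8 ≈ 10.625)
T³ = (85/8)³ = 614125/512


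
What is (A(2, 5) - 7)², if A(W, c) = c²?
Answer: 324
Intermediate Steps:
(A(2, 5) - 7)² = (5² - 7)² = (25 - 7)² = 18² = 324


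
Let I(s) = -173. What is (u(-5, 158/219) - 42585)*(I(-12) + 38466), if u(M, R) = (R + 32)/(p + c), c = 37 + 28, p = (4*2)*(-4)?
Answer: -11784848008297/7227 ≈ -1.6307e+9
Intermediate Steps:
p = -32 (p = 8*(-4) = -32)
c = 65
u(M, R) = 32/33 + R/33 (u(M, R) = (R + 32)/(-32 + 65) = (32 + R)/33 = (32 + R)*(1/33) = 32/33 + R/33)
(u(-5, 158/219) - 42585)*(I(-12) + 38466) = ((32/33 + (158/219)/33) - 42585)*(-173 + 38466) = ((32/33 + (158*(1/219))/33) - 42585)*38293 = ((32/33 + (1/33)*(158/219)) - 42585)*38293 = ((32/33 + 158/7227) - 42585)*38293 = (7166/7227 - 42585)*38293 = -307754629/7227*38293 = -11784848008297/7227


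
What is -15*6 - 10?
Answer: -100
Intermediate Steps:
-15*6 - 10 = -5*18 - 10 = -90 - 10 = -100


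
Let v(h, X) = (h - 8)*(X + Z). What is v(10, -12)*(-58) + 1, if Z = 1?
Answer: 1277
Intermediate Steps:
v(h, X) = (1 + X)*(-8 + h) (v(h, X) = (h - 8)*(X + 1) = (-8 + h)*(1 + X) = (1 + X)*(-8 + h))
v(10, -12)*(-58) + 1 = (-8 + 10 - 8*(-12) - 12*10)*(-58) + 1 = (-8 + 10 + 96 - 120)*(-58) + 1 = -22*(-58) + 1 = 1276 + 1 = 1277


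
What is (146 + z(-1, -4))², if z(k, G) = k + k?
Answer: 20736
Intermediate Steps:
z(k, G) = 2*k
(146 + z(-1, -4))² = (146 + 2*(-1))² = (146 - 2)² = 144² = 20736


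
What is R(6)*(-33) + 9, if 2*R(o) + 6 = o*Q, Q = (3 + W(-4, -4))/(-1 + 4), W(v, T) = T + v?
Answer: 273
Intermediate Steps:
Q = -5/3 (Q = (3 + (-4 - 4))/(-1 + 4) = (3 - 8)/3 = -5*1/3 = -5/3 ≈ -1.6667)
R(o) = -3 - 5*o/6 (R(o) = -3 + (o*(-5/3))/2 = -3 + (-5*o/3)/2 = -3 - 5*o/6)
R(6)*(-33) + 9 = (-3 - 5/6*6)*(-33) + 9 = (-3 - 5)*(-33) + 9 = -8*(-33) + 9 = 264 + 9 = 273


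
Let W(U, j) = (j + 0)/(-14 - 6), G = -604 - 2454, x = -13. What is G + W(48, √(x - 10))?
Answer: -3058 - I*√23/20 ≈ -3058.0 - 0.23979*I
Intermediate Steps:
G = -3058
W(U, j) = -j/20 (W(U, j) = j/(-20) = j*(-1/20) = -j/20)
G + W(48, √(x - 10)) = -3058 - √(-13 - 10)/20 = -3058 - I*√23/20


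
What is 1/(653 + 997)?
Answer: 1/1650 ≈ 0.00060606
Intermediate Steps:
1/(653 + 997) = 1/1650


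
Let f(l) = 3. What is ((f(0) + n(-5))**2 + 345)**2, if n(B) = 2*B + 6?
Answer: 119716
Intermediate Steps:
n(B) = 6 + 2*B
((f(0) + n(-5))**2 + 345)**2 = ((3 + (6 + 2*(-5)))**2 + 345)**2 = ((3 + (6 - 10))**2 + 345)**2 = ((3 - 4)**2 + 345)**2 = ((-1)**2 + 345)**2 = (1 + 345)**2 = 346**2 = 119716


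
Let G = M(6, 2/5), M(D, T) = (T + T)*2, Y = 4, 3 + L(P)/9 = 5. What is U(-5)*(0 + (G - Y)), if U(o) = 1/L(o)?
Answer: -2/15 ≈ -0.13333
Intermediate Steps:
L(P) = 18 (L(P) = -27 + 9*5 = -27 + 45 = 18)
M(D, T) = 4*T (M(D, T) = (2*T)*2 = 4*T)
G = 8/5 (G = 4*(2/5) = 4*(2*(⅕)) = 4*(⅖) = 8/5 ≈ 1.6000)
U(o) = 1/18
U(-5)*(0 + (G - Y)) = (0 + (8/5 - 1*4))/18 = (0 + (8/5 - 4))/18 = (0 - 12/5)/18 = (1/18)*(-12/5) = -2/15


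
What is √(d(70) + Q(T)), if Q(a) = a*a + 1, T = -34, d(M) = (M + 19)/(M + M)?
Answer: √5672415/70 ≈ 34.024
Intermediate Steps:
d(M) = (19 + M)/(2*M) (d(M) = (19 + M)/((2*M)) = (19 + M)*(1/(2*M)) = (19 + M)/(2*M))
Q(a) = 1 + a² (Q(a) = a² + 1 = 1 + a²)
√(d(70) + Q(T)) = √((½)*(19 + 70)/70 + (1 + (-34)²)) = √((½)*(1/70)*89 + (1 + 1156)) = √(89/140 + 1157) = √(162069/140) = √5672415/70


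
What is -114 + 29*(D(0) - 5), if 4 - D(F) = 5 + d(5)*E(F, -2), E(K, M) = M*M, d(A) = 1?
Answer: -404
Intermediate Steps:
E(K, M) = M²
D(F) = -5 (D(F) = 4 - (5 + 1*(-2)²) = 4 - (5 + 1*4) = 4 - (5 + 4) = 4 - 1*9 = 4 - 9 = -5)
-114 + 29*(D(0) - 5) = -114 + 29*(-5 - 5) = -114 + 29*(-10) = -114 - 290 = -404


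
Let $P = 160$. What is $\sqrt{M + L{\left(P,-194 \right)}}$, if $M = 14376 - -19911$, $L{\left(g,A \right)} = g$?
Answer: $7 \sqrt{703} \approx 185.6$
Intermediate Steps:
$M = 34287$ ($M = 14376 + 19911 = 34287$)
$\sqrt{M + L{\left(P,-194 \right)}} = \sqrt{34287 + 160} = \sqrt{34447} = 7 \sqrt{703}$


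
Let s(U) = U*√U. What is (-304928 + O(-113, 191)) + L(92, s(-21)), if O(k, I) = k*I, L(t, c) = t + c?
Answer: -326419 - 21*I*√21 ≈ -3.2642e+5 - 96.234*I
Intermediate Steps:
s(U) = U^(3/2)
L(t, c) = c + t
O(k, I) = I*k
(-304928 + O(-113, 191)) + L(92, s(-21)) = (-304928 + 191*(-113)) + ((-21)^(3/2) + 92) = (-304928 - 21583) + (-21*I*√21 + 92) = -326511 + (92 - 21*I*√21) = -326419 - 21*I*√21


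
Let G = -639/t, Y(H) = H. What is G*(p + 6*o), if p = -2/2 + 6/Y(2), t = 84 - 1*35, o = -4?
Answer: 14058/49 ≈ 286.90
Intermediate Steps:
t = 49 (t = 84 - 35 = 49)
p = 2 (p = -2/2 + 6/2 = -2*½ + 6*(½) = -1 + 3 = 2)
G = -639/49 ≈ -13.041
G*(p + 6*o) = -639*(2 + 6*(-4))/49 = -639*(2 - 24)/49 = -639/49*(-22) = 14058/49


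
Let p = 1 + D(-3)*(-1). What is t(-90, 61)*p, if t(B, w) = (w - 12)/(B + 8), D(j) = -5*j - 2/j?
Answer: 1078/123 ≈ 8.7642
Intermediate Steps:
D(j) = -5*j - 2/j
t(B, w) = (-12 + w)/(8 + B)
p = -44/3 (p = 1 + (-5*(-3) - 2/(-3))*(-1) = 1 + (15 - 2*(-⅓))*(-1) = 1 + (15 + ⅔)*(-1) = 1 + (47/3)*(-1) = 1 - 47/3 = -44/3 ≈ -14.667)
t(-90, 61)*p = ((-12 + 61)/(8 - 90))*(-44/3) = (49/(-82))*(-44/3) = -1/82*49*(-44/3) = -49/82*(-44/3) = 1078/123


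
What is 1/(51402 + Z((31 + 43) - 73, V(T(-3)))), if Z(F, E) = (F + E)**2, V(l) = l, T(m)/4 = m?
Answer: 1/51523 ≈ 1.9409e-5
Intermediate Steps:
T(m) = 4*m
Z(F, E) = (E + F)**2
1/(51402 + Z((31 + 43) - 73, V(T(-3)))) = 1/(51402 + (4*(-3) + ((31 + 43) - 73))**2) = 1/(51402 + (-12 + (74 - 73))**2) = 1/(51402 + (-12 + 1)**2) = 1/(51402 + (-11)**2) = 1/(51402 + 121) = 1/51523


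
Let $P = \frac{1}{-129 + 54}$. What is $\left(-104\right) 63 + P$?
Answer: $- \frac{491401}{75} \approx -6552.0$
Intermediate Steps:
$P = - \frac{1}{75}$ ($P = \frac{1}{-75} = - \frac{1}{75} \approx -0.013333$)
$\left(-104\right) 63 + P = \left(-104\right) 63 - \frac{1}{75} = -6552 - \frac{1}{75} = - \frac{491401}{75}$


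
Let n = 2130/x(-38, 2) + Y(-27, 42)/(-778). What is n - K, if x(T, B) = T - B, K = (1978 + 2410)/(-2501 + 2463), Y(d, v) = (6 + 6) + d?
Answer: 1840151/29564 ≈ 62.243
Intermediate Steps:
Y(d, v) = 12 + d
K = -2194/19 (K = 4388/(-38) = 4388*(-1/38) = -2194/19 ≈ -115.47)
n = -82827/1556 (n = 2130/(-38 - 1*2) + (12 - 27)/(-778) = 2130/(-38 - 2) - 15*(-1/778) = 2130/(-40) + 15/778 = 2130*(-1/40) + 15/778 = -213/4 + 15/778 = -82827/1556 ≈ -53.231)
n - K = -82827/1556 - 1*(-2194/19) = -82827/1556 + 2194/19 = 1840151/29564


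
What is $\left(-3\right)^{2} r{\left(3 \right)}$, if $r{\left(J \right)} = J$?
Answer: $27$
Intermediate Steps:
$\left(-3\right)^{2} r{\left(3 \right)} = \left(-3\right)^{2} \cdot 3 = 9 \cdot 3 = 27$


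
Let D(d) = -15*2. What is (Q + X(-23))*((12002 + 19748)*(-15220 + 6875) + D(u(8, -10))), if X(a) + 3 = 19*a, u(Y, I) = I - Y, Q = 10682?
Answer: -2713656614760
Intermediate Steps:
X(a) = -3 + 19*a
D(d) = -30
(Q + X(-23))*((12002 + 19748)*(-15220 + 6875) + D(u(8, -10))) = (10682 + (-3 + 19*(-23)))*((12002 + 19748)*(-15220 + 6875) - 30) = (10682 + (-3 - 437))*(31750*(-8345) - 30) = (10682 - 440)*(-264953750 - 30) = 10242*(-264953780) = -2713656614760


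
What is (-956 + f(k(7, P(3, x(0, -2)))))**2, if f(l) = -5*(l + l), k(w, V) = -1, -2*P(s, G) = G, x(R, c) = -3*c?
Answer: 894916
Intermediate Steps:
P(s, G) = -G/2
f(l) = -10*l
(-956 + f(k(7, P(3, x(0, -2)))))**2 = (-956 - 10*(-1))**2 = (-956 + 10)**2 = (-946)**2 = 894916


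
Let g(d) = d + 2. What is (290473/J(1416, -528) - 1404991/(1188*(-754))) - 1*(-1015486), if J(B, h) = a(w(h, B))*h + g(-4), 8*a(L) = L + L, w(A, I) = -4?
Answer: 239361476267117/235582776 ≈ 1.0160e+6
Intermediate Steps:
g(d) = 2 + d
a(L) = L/4 (a(L) = (L + L)/8 = (2*L)/8 = L/4)
J(B, h) = -2 - h (J(B, h) = ((¼)*(-4))*h + (2 - 4) = -h - 2 = -2 - h)
(290473/J(1416, -528) - 1404991/(1188*(-754))) - 1*(-1015486) = (290473/(-2 - 1*(-528)) - 1404991/(1188*(-754))) - 1*(-1015486) = (290473/(-2 + 528) - 1404991/(-895752)) + 1015486 = (290473/526 - 1404991*(-1/895752)) + 1015486 = (290473*(1/526) + 1404991/895752) + 1015486 = (290473/526 + 1404991/895752) + 1015486 = 130465397981/235582776 + 1015486 = 239361476267117/235582776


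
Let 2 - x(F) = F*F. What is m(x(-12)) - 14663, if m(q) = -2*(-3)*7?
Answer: -14621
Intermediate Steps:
x(F) = 2 - F² (x(F) = 2 - F*F = 2 - F²)
m(q) = 42 (m(q) = 6*7 = 42)
m(x(-12)) - 14663 = 42 - 14663 = -14621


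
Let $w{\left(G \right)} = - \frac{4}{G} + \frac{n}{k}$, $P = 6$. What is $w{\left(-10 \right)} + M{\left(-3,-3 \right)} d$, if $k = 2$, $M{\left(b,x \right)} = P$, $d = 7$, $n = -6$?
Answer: $\frac{197}{5} \approx 39.4$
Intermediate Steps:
$M{\left(b,x \right)} = 6$
$w{\left(G \right)} = -3 - \frac{4}{G}$ ($w{\left(G \right)} = - \frac{4}{G} - \frac{6}{2} = - \frac{4}{G} - 3 = -3 - \frac{4}{G}$)
$w{\left(-10 \right)} + M{\left(-3,-3 \right)} d = \left(-3 - \frac{4}{-10}\right) + 6 \cdot 7 = \left(-3 - - \frac{2}{5}\right) + 42 = \left(-3 + \frac{2}{5}\right) + 42 = - \frac{13}{5} + 42 = \frac{197}{5}$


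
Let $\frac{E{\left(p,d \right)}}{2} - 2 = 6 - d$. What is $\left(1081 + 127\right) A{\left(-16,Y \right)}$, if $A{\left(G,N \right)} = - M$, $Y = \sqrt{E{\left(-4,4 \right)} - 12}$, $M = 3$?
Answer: $-3624$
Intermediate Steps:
$E{\left(p,d \right)} = 16 - 2 d$ ($E{\left(p,d \right)} = 4 + 2 \left(6 - d\right) = 4 - \left(-12 + 2 d\right) = 16 - 2 d$)
$Y = 2 i$ ($Y = \sqrt{\left(16 - 8\right) - 12} = \sqrt{8 - 12} = \sqrt{-4} = 2 i \approx 2.0 i$)
$A{\left(G,N \right)} = -3$ ($A{\left(G,N \right)} = \left(-1\right) 3 = -3$)
$\left(1081 + 127\right) A{\left(-16,Y \right)} = \left(1081 + 127\right) \left(-3\right) = 1208 \left(-3\right) = -3624$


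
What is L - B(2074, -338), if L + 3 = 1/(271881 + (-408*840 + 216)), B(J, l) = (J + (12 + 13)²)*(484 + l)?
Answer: -27829487512/70623 ≈ -3.9406e+5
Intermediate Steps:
B(J, l) = (484 + l)*(625 + J) (B(J, l) = (J + 25²)*(484 + l) = (J + 625)*(484 + l) = (625 + J)*(484 + l) = (484 + l)*(625 + J))
L = -211870/70623 (L = -3 + 1/(271881 + (-408*840 + 216)) = -3 + 1/(271881 + (-342720 + 216)) = -3 + 1/(271881 - 342504) = -3 + 1/(-70623) = -3 - 1/70623 = -211870/70623 ≈ -3.0000)
L - B(2074, -338) = -211870/70623 - (302500 + 484*2074 + 625*(-338) + 2074*(-338)) = -211870/70623 - (302500 + 1003816 - 211250 - 701012) = -211870/70623 - 1*394054 = -211870/70623 - 394054 = -27829487512/70623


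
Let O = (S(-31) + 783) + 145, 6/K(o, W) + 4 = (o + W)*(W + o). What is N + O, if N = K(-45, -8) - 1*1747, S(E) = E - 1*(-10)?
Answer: -785398/935 ≈ -840.00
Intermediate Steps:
S(E) = 10 + E (S(E) = E + 10 = 10 + E)
K(o, W) = 6/(-4 + (W + o)**2) (K(o, W) = 6/(-4 + (o + W)*(W + o)) = 6/(-4 + (W + o)*(W + o)) = 6/(-4 + (W + o)**2))
O = 907 (O = ((10 - 31) + 783) + 145 = (-21 + 783) + 145 = 762 + 145 = 907)
N = -1633443/935 (N = 6/(-4 + (-8 - 45)**2) - 1*1747 = 6/(-4 + (-53)**2) - 1747 = 6/(-4 + 2809) - 1747 = 6/2805 - 1747 = 6*(1/2805) - 1747 = 2/935 - 1747 = -1633443/935 ≈ -1747.0)
N + O = -1633443/935 + 907 = -785398/935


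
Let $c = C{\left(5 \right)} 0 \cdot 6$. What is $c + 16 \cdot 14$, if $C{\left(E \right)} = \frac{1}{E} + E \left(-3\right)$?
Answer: $224$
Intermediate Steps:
$C{\left(E \right)} = \frac{1}{E} - 3 E$
$c = 0$ ($c = \left(\frac{1}{5} - 15\right) 0 \cdot 6 = \left(- \frac{74}{5}\right) 0 \cdot 6 = 0 \cdot 6 = 0$)
$c + 16 \cdot 14 = 0 + 16 \cdot 14 = 0 + 224 = 224$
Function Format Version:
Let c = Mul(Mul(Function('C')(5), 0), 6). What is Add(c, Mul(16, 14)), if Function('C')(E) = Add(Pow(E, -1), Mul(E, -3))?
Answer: 224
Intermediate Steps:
Function('C')(E) = Add(Pow(E, -1), Mul(-3, E))
c = 0 (c = Mul(Mul(Add(Pow(5, -1), Mul(-3, 5)), 0), 6) = Mul(Mul(Add(Rational(1, 5), -15), 0), 6) = Mul(Mul(Rational(-74, 5), 0), 6) = Mul(0, 6) = 0)
Add(c, Mul(16, 14)) = Add(0, Mul(16, 14)) = Add(0, 224) = 224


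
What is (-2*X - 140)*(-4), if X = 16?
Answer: 688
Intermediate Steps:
(-2*X - 140)*(-4) = (-2*16 - 140)*(-4) = (-32 - 140)*(-4) = -172*(-4) = 688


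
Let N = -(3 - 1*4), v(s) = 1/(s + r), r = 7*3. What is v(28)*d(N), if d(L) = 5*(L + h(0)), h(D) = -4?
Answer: -15/49 ≈ -0.30612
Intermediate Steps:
r = 21
v(s) = 1/(21 + s) (v(s) = 1/(s + 21) = 1/(21 + s))
N = 1 (N = -(3 - 4) = -1*(-1) = 1)
d(L) = -20 + 5*L (d(L) = 5*(L - 4) = 5*(-4 + L) = -20 + 5*L)
v(28)*d(N) = (-20 + 5*1)/(21 + 28) = (-20 + 5)/49 = (1/49)*(-15) = -15/49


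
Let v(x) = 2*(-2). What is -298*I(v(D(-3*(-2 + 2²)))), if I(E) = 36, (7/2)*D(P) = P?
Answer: -10728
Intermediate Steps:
D(P) = 2*P/7
v(x) = -4
-298*I(v(D(-3*(-2 + 2²)))) = -298*36 = -10728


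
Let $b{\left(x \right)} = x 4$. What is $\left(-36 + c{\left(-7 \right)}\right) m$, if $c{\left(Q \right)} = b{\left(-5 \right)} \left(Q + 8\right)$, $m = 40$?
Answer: $-2240$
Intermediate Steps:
$b{\left(x \right)} = 4 x$
$c{\left(Q \right)} = -160 - 20 Q$ ($c{\left(Q \right)} = 4 \left(-5\right) \left(Q + 8\right) = - 20 \left(8 + Q\right) = -160 - 20 Q$)
$\left(-36 + c{\left(-7 \right)}\right) m = \left(-36 - 20\right) 40 = \left(-56\right) 40 = -2240$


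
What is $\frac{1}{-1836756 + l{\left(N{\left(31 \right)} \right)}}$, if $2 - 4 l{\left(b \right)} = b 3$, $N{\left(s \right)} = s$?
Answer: $- \frac{4}{7347115} \approx -5.4443 \cdot 10^{-7}$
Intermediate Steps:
$l{\left(b \right)} = \frac{1}{2} - \frac{3 b}{4}$ ($l{\left(b \right)} = \frac{1}{2} - \frac{b 3}{4} = \frac{1}{2} - \frac{3 b}{4}$)
$\frac{1}{-1836756 + l{\left(N{\left(31 \right)} \right)}} = \frac{1}{-1836756 + \left(\frac{1}{2} - \frac{93}{4}\right)} = \frac{1}{-1836756 - \frac{91}{4}} = \frac{1}{- \frac{7347115}{4}} = - \frac{4}{7347115}$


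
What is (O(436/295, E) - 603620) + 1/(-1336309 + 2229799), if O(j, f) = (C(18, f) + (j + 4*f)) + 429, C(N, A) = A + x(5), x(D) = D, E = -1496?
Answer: -32191735983673/52715910 ≈ -6.1066e+5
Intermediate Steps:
C(N, A) = 5 + A (C(N, A) = A + 5 = 5 + A)
O(j, f) = 434 + j + 5*f (O(j, f) = ((5 + f) + (j + 4*f)) + 429 = (5 + j + 5*f) + 429 = 434 + j + 5*f)
(O(436/295, E) - 603620) + 1/(-1336309 + 2229799) = ((434 + 436/295 + 5*(-1496)) - 603620) + 1/(-1336309 + 2229799) = ((434 + 436*(1/295) - 7480) - 603620) + 1/893490 = ((434 + 436/295 - 7480) - 603620) + 1/893490 = (-2078134/295 - 603620) + 1/893490 = -180146034/295 + 1/893490 = -32191735983673/52715910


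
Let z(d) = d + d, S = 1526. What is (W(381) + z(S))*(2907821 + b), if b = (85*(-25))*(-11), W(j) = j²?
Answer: 434441352748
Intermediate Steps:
z(d) = 2*d
b = 23375 (b = -2125*(-11) = 23375)
(W(381) + z(S))*(2907821 + b) = (381² + 2*1526)*(2907821 + 23375) = (145161 + 3052)*2931196 = 148213*2931196 = 434441352748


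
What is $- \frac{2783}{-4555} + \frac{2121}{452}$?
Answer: $\frac{10919071}{2058860} \approx 5.3035$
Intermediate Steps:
$- \frac{2783}{-4555} + \frac{2121}{452} = \left(-2783\right) \left(- \frac{1}{4555}\right) + 2121 \cdot \frac{1}{452} = \frac{2783}{4555} + \frac{2121}{452} = \frac{10919071}{2058860}$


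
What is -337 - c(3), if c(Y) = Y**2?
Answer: -346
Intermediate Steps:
-337 - c(3) = -337 - 1*3**2 = -337 - 1*9 = -337 - 9 = -346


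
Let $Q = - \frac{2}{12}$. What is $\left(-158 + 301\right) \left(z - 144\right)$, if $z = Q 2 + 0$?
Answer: $- \frac{61919}{3} \approx -20640.0$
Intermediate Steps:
$Q = - \frac{1}{6}$ ($Q = \left(-2\right) \frac{1}{12} = - \frac{1}{6} \approx -0.16667$)
$z = - \frac{1}{3}$ ($z = \left(- \frac{1}{6}\right) 2 + 0 = - \frac{1}{3} + 0 = - \frac{1}{3} \approx -0.33333$)
$\left(-158 + 301\right) \left(z - 144\right) = \left(-158 + 301\right) \left(- \frac{1}{3} - 144\right) = 143 \left(- \frac{433}{3}\right) = - \frac{61919}{3}$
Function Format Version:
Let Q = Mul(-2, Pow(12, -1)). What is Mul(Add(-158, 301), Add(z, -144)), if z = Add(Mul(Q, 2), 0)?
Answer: Rational(-61919, 3) ≈ -20640.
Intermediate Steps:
Q = Rational(-1, 6) (Q = Mul(-2, Rational(1, 12)) = Rational(-1, 6) ≈ -0.16667)
z = Rational(-1, 3) (z = Add(Mul(Rational(-1, 6), 2), 0) = Add(Rational(-1, 3), 0) = Rational(-1, 3) ≈ -0.33333)
Mul(Add(-158, 301), Add(z, -144)) = Mul(Add(-158, 301), Add(Rational(-1, 3), -144)) = Mul(143, Rational(-433, 3)) = Rational(-61919, 3)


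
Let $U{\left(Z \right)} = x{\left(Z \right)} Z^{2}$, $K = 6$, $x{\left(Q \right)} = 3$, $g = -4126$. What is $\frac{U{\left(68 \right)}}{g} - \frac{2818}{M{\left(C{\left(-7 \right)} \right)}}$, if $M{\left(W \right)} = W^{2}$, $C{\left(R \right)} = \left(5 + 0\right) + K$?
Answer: $- \frac{6652790}{249623} \approx -26.651$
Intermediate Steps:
$C{\left(R \right)} = 11$ ($C{\left(R \right)} = \left(5 + 0\right) + 6 = 5 + 6 = 11$)
$U{\left(Z \right)} = 3 Z^{2}$
$\frac{U{\left(68 \right)}}{g} - \frac{2818}{M{\left(C{\left(-7 \right)} \right)}} = \frac{3 \cdot 68^{2}}{-4126} - \frac{2818}{11^{2}} = 3 \cdot 4624 \left(- \frac{1}{4126}\right) - \frac{2818}{121} = 13872 \left(- \frac{1}{4126}\right) - \frac{2818}{121} = - \frac{6936}{2063} - \frac{2818}{121} = - \frac{6652790}{249623}$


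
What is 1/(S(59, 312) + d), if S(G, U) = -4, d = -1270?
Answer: -1/1274 ≈ -0.00078493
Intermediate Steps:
1/(S(59, 312) + d) = 1/(-4 - 1270) = 1/(-1274) = -1/1274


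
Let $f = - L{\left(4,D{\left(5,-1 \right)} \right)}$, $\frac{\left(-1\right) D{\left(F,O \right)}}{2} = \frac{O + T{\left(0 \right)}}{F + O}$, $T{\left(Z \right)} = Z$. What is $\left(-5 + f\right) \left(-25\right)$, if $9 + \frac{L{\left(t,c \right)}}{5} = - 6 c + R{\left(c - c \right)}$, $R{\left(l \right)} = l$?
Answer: $-1375$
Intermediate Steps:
$D{\left(F,O \right)} = - \frac{2 O}{F + O}$ ($D{\left(F,O \right)} = - 2 \frac{O + 0}{F + O} = - 2 \frac{O}{F + O} = - \frac{2 O}{F + O}$)
$L{\left(t,c \right)} = -45 - 30 c$ ($L{\left(t,c \right)} = -45 + 5 \left(- 6 c + \left(c - c\right)\right) = -45 + 5 \left(- 6 c + 0\right) = -45 + 5 \left(- 6 c\right) = -45 - 30 c$)
$f = 60$ ($f = - (-45 - 30 \left(\left(-2\right) \left(-1\right) \frac{1}{5 - 1}\right)) = - (-45 - 30 \left(\left(-2\right) \left(-1\right) \frac{1}{4}\right)) = - (-45 - 15) = \left(-1\right) \left(-60\right) = 60$)
$\left(-5 + f\right) \left(-25\right) = \left(-5 + 60\right) \left(-25\right) = 55 \left(-25\right) = -1375$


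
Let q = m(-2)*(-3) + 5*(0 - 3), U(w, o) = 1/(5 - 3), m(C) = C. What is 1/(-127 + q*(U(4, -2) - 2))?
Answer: -2/227 ≈ -0.0088106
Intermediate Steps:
U(w, o) = ½ (U(w, o) = 1/2 = ½)
q = -9 (q = -2*(-3) + 5*(0 - 3) = 6 + 5*(-3) = 6 - 15 = -9)
1/(-127 + q*(U(4, -2) - 2)) = 1/(-127 - 9*(½ - 2)) = 1/(-127 - 9*(-3/2)) = 1/(-127 + 27/2) = 1/(-227/2) = -2/227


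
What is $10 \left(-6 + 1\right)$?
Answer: $-50$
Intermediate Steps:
$10 \left(-6 + 1\right) = 10 \left(-5\right) = -50$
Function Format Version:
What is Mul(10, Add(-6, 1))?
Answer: -50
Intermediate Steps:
Mul(10, Add(-6, 1)) = Mul(10, -5) = -50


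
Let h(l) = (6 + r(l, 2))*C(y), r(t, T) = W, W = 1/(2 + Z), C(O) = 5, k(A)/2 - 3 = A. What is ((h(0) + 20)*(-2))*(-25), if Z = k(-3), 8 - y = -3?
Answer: 2625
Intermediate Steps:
y = 11 (y = 8 - 1*(-3) = 8 + 3 = 11)
k(A) = 6 + 2*A
Z = 0 (Z = 6 + 2*(-3) = 6 - 6 = 0)
W = ½ (W = 1/(2 + 0) = 1/2 = ½ ≈ 0.50000)
r(t, T) = ½
h(l) = 65/2 (h(l) = (6 + ½)*5 = (13/2)*5 = 65/2)
((h(0) + 20)*(-2))*(-25) = ((65/2 + 20)*(-2))*(-25) = ((105/2)*(-2))*(-25) = -105*(-25) = 2625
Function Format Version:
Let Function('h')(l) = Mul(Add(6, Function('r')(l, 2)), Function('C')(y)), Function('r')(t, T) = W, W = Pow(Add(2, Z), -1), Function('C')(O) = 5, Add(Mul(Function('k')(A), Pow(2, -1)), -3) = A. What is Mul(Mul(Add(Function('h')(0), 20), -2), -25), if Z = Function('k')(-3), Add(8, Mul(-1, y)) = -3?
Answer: 2625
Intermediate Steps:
y = 11 (y = Add(8, Mul(-1, -3)) = Add(8, 3) = 11)
Function('k')(A) = Add(6, Mul(2, A))
Z = 0 (Z = Add(6, Mul(2, -3)) = Add(6, -6) = 0)
W = Rational(1, 2) (W = Pow(Add(2, 0), -1) = Pow(2, -1) = Rational(1, 2) ≈ 0.50000)
Function('r')(t, T) = Rational(1, 2)
Function('h')(l) = Rational(65, 2) (Function('h')(l) = Mul(Add(6, Rational(1, 2)), 5) = Mul(Rational(13, 2), 5) = Rational(65, 2))
Mul(Mul(Add(Function('h')(0), 20), -2), -25) = Mul(Mul(Add(Rational(65, 2), 20), -2), -25) = Mul(Mul(Rational(105, 2), -2), -25) = Mul(-105, -25) = 2625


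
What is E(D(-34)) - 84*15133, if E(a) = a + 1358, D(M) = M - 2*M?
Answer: -1269780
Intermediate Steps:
D(M) = -M
E(a) = 1358 + a
E(D(-34)) - 84*15133 = (1358 - 1*(-34)) - 84*15133 = (1358 + 34) - 1*1271172 = 1392 - 1271172 = -1269780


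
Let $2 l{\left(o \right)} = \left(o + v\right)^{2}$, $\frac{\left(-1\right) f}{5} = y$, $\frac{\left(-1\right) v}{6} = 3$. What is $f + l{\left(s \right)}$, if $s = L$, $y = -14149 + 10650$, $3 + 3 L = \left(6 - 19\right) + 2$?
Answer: $\frac{159767}{9} \approx 17752.0$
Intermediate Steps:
$v = -18$ ($v = \left(-6\right) 3 = -18$)
$L = - \frac{14}{3}$ ($L = -1 + \frac{\left(6 - 19\right) + 2}{3} = -1 + \frac{-13 + 2}{3} = -1 + \frac{1}{3} \left(-11\right) = -1 - \frac{11}{3} = - \frac{14}{3} \approx -4.6667$)
$y = -3499$
$s = - \frac{14}{3} \approx -4.6667$
$f = 17495$ ($f = \left(-5\right) \left(-3499\right) = 17495$)
$l{\left(o \right)} = \frac{\left(-18 + o\right)^{2}}{2}$ ($l{\left(o \right)} = \frac{\left(o - 18\right)^{2}}{2} = \frac{\left(-18 + o\right)^{2}}{2}$)
$f + l{\left(s \right)} = 17495 + \frac{\left(-18 - \frac{14}{3}\right)^{2}}{2} = 17495 + \frac{\left(- \frac{68}{3}\right)^{2}}{2} = 17495 + \frac{1}{2} \cdot \frac{4624}{9} = 17495 + \frac{2312}{9} = \frac{159767}{9}$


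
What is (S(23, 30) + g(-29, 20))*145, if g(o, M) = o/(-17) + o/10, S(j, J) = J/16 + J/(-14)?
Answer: -201811/952 ≈ -211.99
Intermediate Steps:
S(j, J) = -J/112 (S(j, J) = J*(1/16) + J*(-1/14) = J/16 - J/14 = -J/112)
g(o, M) = 7*o/170 (g(o, M) = o*(-1/17) + o*(⅒) = -o/17 + o/10 = 7*o/170)
(S(23, 30) + g(-29, 20))*145 = (-1/112*30 + (7/170)*(-29))*145 = (-15/56 - 203/170)*145 = -6959/4760*145 = -201811/952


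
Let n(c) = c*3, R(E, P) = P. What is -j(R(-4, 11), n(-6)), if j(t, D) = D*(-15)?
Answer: -270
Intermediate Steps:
n(c) = 3*c
j(t, D) = -15*D
-j(R(-4, 11), n(-6)) = -(-15)*3*(-6) = -(-15)*(-18) = -1*270 = -270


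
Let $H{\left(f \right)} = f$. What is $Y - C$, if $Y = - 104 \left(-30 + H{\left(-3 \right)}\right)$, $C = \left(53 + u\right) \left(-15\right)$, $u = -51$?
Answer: $3462$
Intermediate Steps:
$C = -30$ ($C = \left(53 - 51\right) \left(-15\right) = 2 \left(-15\right) = -30$)
$Y = 3432$ ($Y = - 104 \left(-30 - 3\right) = \left(-104\right) \left(-33\right) = 3432$)
$Y - C = 3432 - -30 = 3432 + 30 = 3462$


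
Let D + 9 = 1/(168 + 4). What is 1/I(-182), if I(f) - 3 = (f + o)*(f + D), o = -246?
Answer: 43/3515186 ≈ 1.2233e-5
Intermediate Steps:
D = -1547/172 (D = -9 + 1/(168 + 4) = -9 + 1/172 = -1547/172 ≈ -8.9942)
I(f) = 3 + (-246 + f)*(-1547/172 + f) (I(f) = 3 + (f - 246)*(f - 1547/172) = 3 + (-246 + f)*(-1547/172 + f))
1/I(-182) = 1/(190539/86 + (-182)² - 43859/172*(-182)) = 1/(190539/86 + 33124 + 3991169/86) = 1/(3515186/43) = 43/3515186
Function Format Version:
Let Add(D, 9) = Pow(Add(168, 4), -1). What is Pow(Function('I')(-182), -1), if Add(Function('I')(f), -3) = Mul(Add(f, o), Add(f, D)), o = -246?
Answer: Rational(43, 3515186) ≈ 1.2233e-5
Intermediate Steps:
D = Rational(-1547, 172) (D = Add(-9, Pow(Add(168, 4), -1)) = Add(-9, Pow(172, -1)) = Add(-9, Rational(1, 172)) = Rational(-1547, 172) ≈ -8.9942)
Function('I')(f) = Add(3, Mul(Add(-246, f), Add(Rational(-1547, 172), f))) (Function('I')(f) = Add(3, Mul(Add(f, -246), Add(f, Rational(-1547, 172)))) = Add(3, Mul(Add(-246, f), Add(Rational(-1547, 172), f))))
Pow(Function('I')(-182), -1) = Pow(Add(Rational(190539, 86), Pow(-182, 2), Mul(Rational(-43859, 172), -182)), -1) = Pow(Add(Rational(190539, 86), 33124, Rational(3991169, 86)), -1) = Pow(Rational(3515186, 43), -1) = Rational(43, 3515186)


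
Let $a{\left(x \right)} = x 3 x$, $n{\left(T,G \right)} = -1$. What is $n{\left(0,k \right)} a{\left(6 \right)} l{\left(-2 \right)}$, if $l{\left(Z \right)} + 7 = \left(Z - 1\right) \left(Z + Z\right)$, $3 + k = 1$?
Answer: $-540$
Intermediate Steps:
$k = -2$ ($k = -3 + 1 = -2$)
$a{\left(x \right)} = 3 x^{2}$ ($a{\left(x \right)} = 3 x x = 3 x^{2}$)
$l{\left(Z \right)} = -7 + 2 Z \left(-1 + Z\right)$ ($l{\left(Z \right)} = -7 + \left(Z - 1\right) \left(Z + Z\right) = -7 + \left(-1 + Z\right) 2 Z = -7 + 2 Z \left(-1 + Z\right)$)
$n{\left(0,k \right)} a{\left(6 \right)} l{\left(-2 \right)} = - 3 \cdot 6^{2} \left(-7 - -4 + 2 \left(-2\right)^{2}\right) = - 3 \cdot 36 \left(-7 + 4 + 2 \cdot 4\right) = \left(-1\right) 108 \left(-7 + 4 + 8\right) = \left(-108\right) 5 = -540$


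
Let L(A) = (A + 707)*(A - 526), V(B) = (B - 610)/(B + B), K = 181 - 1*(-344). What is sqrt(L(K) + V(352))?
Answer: I*sqrt(9543446)/88 ≈ 35.105*I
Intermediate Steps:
K = 525 (K = 181 + 344 = 525)
V(B) = (-610 + B)/(2*B) (V(B) = (-610 + B)/((2*B)) = (-610 + B)*(1/(2*B)) = (-610 + B)/(2*B))
L(A) = (-526 + A)*(707 + A) (L(A) = (707 + A)*(-526 + A) = (-526 + A)*(707 + A))
sqrt(L(K) + V(352)) = sqrt((-371882 + 525**2 + 181*525) + (1/2)*(-610 + 352)/352) = sqrt((-371882 + 275625 + 95025) + (1/2)*(1/352)*(-258)) = sqrt(-1232 - 129/352) = sqrt(-433793/352) = I*sqrt(9543446)/88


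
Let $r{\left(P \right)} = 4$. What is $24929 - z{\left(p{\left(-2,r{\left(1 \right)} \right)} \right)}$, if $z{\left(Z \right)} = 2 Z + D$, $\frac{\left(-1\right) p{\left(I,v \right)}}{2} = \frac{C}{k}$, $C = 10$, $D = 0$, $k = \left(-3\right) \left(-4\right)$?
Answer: $\frac{74797}{3} \approx 24932.0$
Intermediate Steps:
$k = 12$
$p{\left(I,v \right)} = - \frac{5}{3}$ ($p{\left(I,v \right)} = - 2 \cdot \frac{10}{12} = - 2 \cdot 10 \cdot \frac{1}{12} = \left(-2\right) \frac{5}{6} = - \frac{5}{3}$)
$z{\left(Z \right)} = 2 Z$ ($z{\left(Z \right)} = 2 Z + 0 = 2 Z$)
$24929 - z{\left(p{\left(-2,r{\left(1 \right)} \right)} \right)} = 24929 - 2 \left(- \frac{5}{3}\right) = 24929 - - \frac{10}{3} = 24929 + \frac{10}{3} = \frac{74797}{3}$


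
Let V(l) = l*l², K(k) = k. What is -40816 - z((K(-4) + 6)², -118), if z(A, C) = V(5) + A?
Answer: -40945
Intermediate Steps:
V(l) = l³
z(A, C) = 125 + A (z(A, C) = 5³ + A = 125 + A)
-40816 - z((K(-4) + 6)², -118) = -40816 - (125 + (-4 + 6)²) = -40816 - (125 + 2²) = -40816 - (125 + 4) = -40816 - 1*129 = -40816 - 129 = -40945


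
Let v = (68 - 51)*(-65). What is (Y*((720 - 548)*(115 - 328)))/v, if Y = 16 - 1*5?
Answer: 402996/1105 ≈ 364.70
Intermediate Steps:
Y = 11 (Y = 16 - 5 = 11)
v = -1105 (v = 17*(-65) = -1105)
(Y*((720 - 548)*(115 - 328)))/v = (11*((720 - 548)*(115 - 328)))/(-1105) = (11*(172*(-213)))*(-1/1105) = (11*(-36636))*(-1/1105) = -402996*(-1/1105) = 402996/1105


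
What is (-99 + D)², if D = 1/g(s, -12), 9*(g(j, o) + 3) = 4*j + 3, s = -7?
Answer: 26594649/2704 ≈ 9835.3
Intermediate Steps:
g(j, o) = -8/3 + 4*j/9 (g(j, o) = -3 + (4*j + 3)/9 = -3 + (3 + 4*j)/9 = -3 + (⅓ + 4*j/9) = -8/3 + 4*j/9)
D = -9/52 (D = 1/(-8/3 + (4/9)*(-7)) = 1/(-8/3 - 28/9) = 1/(-52/9) = -9/52 ≈ -0.17308)
(-99 + D)² = (-99 - 9/52)² = (-5157/52)² = 26594649/2704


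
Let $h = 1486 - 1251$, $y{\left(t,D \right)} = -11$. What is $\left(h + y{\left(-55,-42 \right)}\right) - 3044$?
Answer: $-2820$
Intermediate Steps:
$h = 235$ ($h = 1486 - 1251 = 235$)
$\left(h + y{\left(-55,-42 \right)}\right) - 3044 = \left(235 - 11\right) - 3044 = 224 - 3044 = -2820$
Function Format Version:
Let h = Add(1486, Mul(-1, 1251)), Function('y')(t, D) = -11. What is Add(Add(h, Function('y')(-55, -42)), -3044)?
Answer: -2820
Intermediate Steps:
h = 235 (h = Add(1486, -1251) = 235)
Add(Add(h, Function('y')(-55, -42)), -3044) = Add(Add(235, -11), -3044) = Add(224, -3044) = -2820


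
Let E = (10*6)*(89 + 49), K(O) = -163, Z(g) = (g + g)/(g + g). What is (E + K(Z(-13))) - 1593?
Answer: 6524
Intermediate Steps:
Z(g) = 1 (Z(g) = (2*g)/((2*g)) = (2*g)*(1/(2*g)) = 1)
E = 8280 (E = 60*138 = 8280)
(E + K(Z(-13))) - 1593 = (8280 - 163) - 1593 = 8117 - 1593 = 6524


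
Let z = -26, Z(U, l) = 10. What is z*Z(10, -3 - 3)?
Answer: -260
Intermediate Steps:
z*Z(10, -3 - 3) = -26*10 = -260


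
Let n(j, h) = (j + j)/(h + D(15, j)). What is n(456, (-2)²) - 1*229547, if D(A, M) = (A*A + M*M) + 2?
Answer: -15928036479/69389 ≈ -2.2955e+5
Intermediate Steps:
D(A, M) = 2 + A² + M² (D(A, M) = (A² + M²) + 2 = 2 + A² + M²)
n(j, h) = 2*j/(227 + h + j²) (n(j, h) = (j + j)/(h + (2 + 15² + j²)) = (2*j)/(h + (2 + 225 + j²)) = (2*j)/(h + (227 + j²)) = (2*j)/(227 + h + j²) = 2*j/(227 + h + j²))
n(456, (-2)²) - 1*229547 = 2*456/(227 + (-2)² + 456²) - 1*229547 = 2*456/(227 + 4 + 207936) - 229547 = 2*456/208167 - 229547 = 2*456*(1/208167) - 229547 = 304/69389 - 229547 = -15928036479/69389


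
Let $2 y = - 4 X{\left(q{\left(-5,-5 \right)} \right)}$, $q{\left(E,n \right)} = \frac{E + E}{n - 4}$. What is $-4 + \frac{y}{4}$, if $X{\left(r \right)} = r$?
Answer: $- \frac{41}{9} \approx -4.5556$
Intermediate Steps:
$q{\left(E,n \right)} = \frac{2 E}{-4 + n}$
$y = - \frac{20}{9}$ ($y = \frac{\left(-4\right) 2 \left(-5\right) \frac{1}{-4 - 5}}{2} = \frac{\left(-4\right) 2 \left(-5\right) \frac{1}{-9}}{2} = \frac{\left(-4\right) 2 \left(-5\right) \left(- \frac{1}{9}\right)}{2} = \frac{\left(-4\right) \frac{10}{9}}{2} = \frac{1}{2} \left(- \frac{40}{9}\right) = - \frac{20}{9} \approx -2.2222$)
$-4 + \frac{y}{4} = -4 + \frac{1}{4} \left(- \frac{20}{9}\right) = -4 - \frac{5}{9} = - \frac{41}{9}$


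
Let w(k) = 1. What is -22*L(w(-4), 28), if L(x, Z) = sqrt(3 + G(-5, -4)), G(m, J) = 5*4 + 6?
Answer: -22*sqrt(29) ≈ -118.47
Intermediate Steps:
G(m, J) = 26 (G(m, J) = 20 + 6 = 26)
L(x, Z) = sqrt(29) (L(x, Z) = sqrt(3 + 26) = sqrt(29))
-22*L(w(-4), 28) = -22*sqrt(29)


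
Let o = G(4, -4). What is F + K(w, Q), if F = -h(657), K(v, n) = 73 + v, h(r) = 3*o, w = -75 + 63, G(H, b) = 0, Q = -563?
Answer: 61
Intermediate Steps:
o = 0
w = -12
h(r) = 0 (h(r) = 3*0 = 0)
F = 0 (F = -1*0 = 0)
F + K(w, Q) = 0 + (73 - 12) = 0 + 61 = 61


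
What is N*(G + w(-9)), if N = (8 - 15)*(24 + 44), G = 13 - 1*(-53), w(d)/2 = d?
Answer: -22848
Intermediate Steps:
w(d) = 2*d
G = 66 (G = 13 + 53 = 66)
N = -476 (N = -7*68 = -476)
N*(G + w(-9)) = -476*(66 + 2*(-9)) = -476*(66 - 18) = -476*48 = -22848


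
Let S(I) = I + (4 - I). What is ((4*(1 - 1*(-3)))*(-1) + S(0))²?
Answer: 144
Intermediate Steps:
S(I) = 4
((4*(1 - 1*(-3)))*(-1) + S(0))² = ((4*(1 - 1*(-3)))*(-1) + 4)² = ((4*(1 + 3))*(-1) + 4)² = ((4*4)*(-1) + 4)² = (16*(-1) + 4)² = (-16 + 4)² = (-12)² = 144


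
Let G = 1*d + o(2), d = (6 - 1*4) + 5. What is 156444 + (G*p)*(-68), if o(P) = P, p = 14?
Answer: 147876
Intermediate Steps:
d = 7 (d = (6 - 4) + 5 = 2 + 5 = 7)
G = 9 (G = 1*7 + 2 = 7 + 2 = 9)
156444 + (G*p)*(-68) = 156444 + (9*14)*(-68) = 156444 + 126*(-68) = 156444 - 8568 = 147876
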